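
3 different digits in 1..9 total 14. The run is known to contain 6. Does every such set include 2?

No

Counterexample: {1,6,7} sums to 14 under that restriction without using 2.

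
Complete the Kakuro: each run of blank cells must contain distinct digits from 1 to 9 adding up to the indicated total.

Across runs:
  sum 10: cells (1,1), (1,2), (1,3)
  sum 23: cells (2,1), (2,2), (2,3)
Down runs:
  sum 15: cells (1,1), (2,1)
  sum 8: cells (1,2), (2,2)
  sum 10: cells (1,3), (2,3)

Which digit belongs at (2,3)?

9

23 in 3 cells must be {6,8,9}.
The 23 across and the 8 down share only 6, so (2,2) = 6.
(1,2) = 8 − 6 = 2 completes the 8 down.
Given what's placed, (1,1) must be 7 to fit the 10 across and 15 down.
(1,3) = 10 − 9 = 1 completes the 10 across.
(2,1) = 15 − 7 = 8 completes the 15 down.
(2,3) = 23 − 14 = 9 completes the 23 across.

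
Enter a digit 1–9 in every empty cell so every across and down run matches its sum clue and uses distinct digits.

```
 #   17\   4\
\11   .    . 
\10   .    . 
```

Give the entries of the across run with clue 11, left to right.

8 3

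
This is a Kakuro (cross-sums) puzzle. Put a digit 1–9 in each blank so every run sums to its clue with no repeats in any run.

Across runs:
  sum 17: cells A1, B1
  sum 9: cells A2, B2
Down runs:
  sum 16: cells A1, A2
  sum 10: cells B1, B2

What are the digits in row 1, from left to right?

9 8

17 in 2 cells must be {8,9}; 16 in 2 cells must be {7,9}.
The 17 across and the 16 down share only 9, so A1 = 9.
B1 = 17 − 9 = 8 completes the 17 across.
A2 = 16 − 9 = 7 completes the 16 down.
B2 = 9 − 7 = 2 completes the 9 across.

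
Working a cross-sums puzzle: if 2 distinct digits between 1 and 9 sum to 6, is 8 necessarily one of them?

No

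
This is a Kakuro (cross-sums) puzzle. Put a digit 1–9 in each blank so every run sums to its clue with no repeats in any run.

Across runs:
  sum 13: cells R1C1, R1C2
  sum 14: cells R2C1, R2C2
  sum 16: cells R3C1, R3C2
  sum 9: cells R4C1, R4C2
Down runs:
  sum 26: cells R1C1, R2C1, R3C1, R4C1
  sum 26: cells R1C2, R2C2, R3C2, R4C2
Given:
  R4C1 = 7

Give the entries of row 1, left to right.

4 9

16 in 2 cells must be {7,9}.
Given what's placed, R3C1 must be 9 to fit the 16 across and 26 down.
R3C2 = 16 − 9 = 7 completes the 16 across.
R4C2 = 9 − 7 = 2 completes the 9 across.
No cell is forced outright now. R1C2 can only be 8 or 9 (the digits allowed by both its 13 across and its 26 down). If R1C2 = 8: then R1C1 would have to be in {5} for the 13 across but in {2,4,6,8} for the 26 down — contradiction. So R1C2 = 9.
R1C1 = 13 − 9 = 4 completes the 13 across.
R2C1 = 26 − 20 = 6 completes the 26 down.
R2C2 = 14 − 6 = 8 completes the 14 across.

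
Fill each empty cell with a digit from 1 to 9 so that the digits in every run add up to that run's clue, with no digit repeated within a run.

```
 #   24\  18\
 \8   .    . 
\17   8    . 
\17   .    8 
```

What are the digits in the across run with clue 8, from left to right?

17 in 2 cells must be {8,9}; 24 in 3 cells must be {7,8,9}.
Given what's placed, R1C1 must be 7 to fit the 8 across and 24 down.
R1C2 = 8 − 7 = 1 completes the 8 across.
R2C2 = 17 − 8 = 9 completes the 17 across.
R3C1 = 17 − 8 = 9 completes the 17 across.

7, 1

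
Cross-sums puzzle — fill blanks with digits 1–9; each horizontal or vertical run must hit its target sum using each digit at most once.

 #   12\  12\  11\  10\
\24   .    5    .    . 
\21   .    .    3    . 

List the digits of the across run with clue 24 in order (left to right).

7 5 8 4

R1C3 = 11 − 3 = 8 completes the 11 down.
R2C2 = 12 − 5 = 7 completes the 12 down.
No cell is forced outright now. R2C1 can only be 5 or 9 (the digits allowed by both its 21 across and its 12 down). If R2C1 = 9: then R1C1 would have to be in {2,4,7,9} for the 24 across but in {3} for the 12 down — contradiction. So R2C1 = 5.
R1C1 = 12 − 5 = 7 completes the 12 down.
R1C4 = 24 − 20 = 4 completes the 24 across.
R2C4 = 21 − 15 = 6 completes the 21 across.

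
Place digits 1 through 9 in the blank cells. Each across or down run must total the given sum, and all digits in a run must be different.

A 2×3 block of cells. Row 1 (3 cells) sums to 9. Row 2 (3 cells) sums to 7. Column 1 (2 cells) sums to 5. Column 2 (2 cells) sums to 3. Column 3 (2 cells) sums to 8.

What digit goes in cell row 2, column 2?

1

7 in 3 cells must be {1,2,4}; 3 in 2 cells must be {1,2}.
Nothing is forced directly, so branch on (2,3), whose candidates are 1 or 2. If (2,3) = 1: then (1,3) would have to be in {1,2,3,4,5,6} for the 9 across but in {7} for the 8 down — contradiction. So (2,3) = 2.
(1,3) = 8 − 2 = 6 completes the 8 down.
Given what's placed, (2,2) must be 1 to fit the 7 across and 3 down.
(1,2) = 3 − 1 = 2 completes the 3 down.
(2,1) = 7 − 3 = 4 completes the 7 across.
(1,1) = 9 − 8 = 1 completes the 9 across.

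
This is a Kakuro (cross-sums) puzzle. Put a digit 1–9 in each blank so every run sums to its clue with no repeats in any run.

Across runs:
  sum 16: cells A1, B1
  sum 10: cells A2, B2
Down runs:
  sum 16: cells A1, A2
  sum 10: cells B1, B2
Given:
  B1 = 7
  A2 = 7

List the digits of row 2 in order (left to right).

16 in 2 cells must be {7,9}.
A1 = 16 − 7 = 9 completes the 16 across.
B2 = 10 − 7 = 3 completes the 10 across.

7, 3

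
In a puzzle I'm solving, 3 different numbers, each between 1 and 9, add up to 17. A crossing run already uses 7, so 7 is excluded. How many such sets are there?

3 distinct digits from 1–9 sum between 6 and 24.
Dropping sets that contain 7.
Enumerating: {2,6,9}, {3,5,9}, {3,6,8}, {4,5,8}.

4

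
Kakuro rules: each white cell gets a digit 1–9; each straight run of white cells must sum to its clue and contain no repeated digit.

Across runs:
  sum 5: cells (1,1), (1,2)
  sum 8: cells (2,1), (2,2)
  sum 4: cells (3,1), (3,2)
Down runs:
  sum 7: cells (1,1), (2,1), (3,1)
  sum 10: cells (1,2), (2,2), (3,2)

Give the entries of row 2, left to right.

2 6

4 in 2 cells must be {1,3}; 7 in 3 cells must be {1,2,4}.
The 4 across and the 7 down share only 1, so (3,1) = 1.
(3,2) = 4 − 1 = 3 completes the 4 across.
Given what's placed, (2,1) must be 2 to fit the 8 across and 7 down.
(2,2) = 8 − 2 = 6 completes the 8 across.
(1,1) = 7 − 3 = 4 completes the 7 down.
(1,2) = 5 − 4 = 1 completes the 5 across.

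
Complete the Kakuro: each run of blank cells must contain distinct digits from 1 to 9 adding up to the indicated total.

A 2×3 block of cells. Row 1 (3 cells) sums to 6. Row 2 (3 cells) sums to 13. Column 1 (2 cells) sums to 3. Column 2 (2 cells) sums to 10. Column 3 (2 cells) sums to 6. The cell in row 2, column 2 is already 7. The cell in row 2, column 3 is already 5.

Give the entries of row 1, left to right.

2 3 1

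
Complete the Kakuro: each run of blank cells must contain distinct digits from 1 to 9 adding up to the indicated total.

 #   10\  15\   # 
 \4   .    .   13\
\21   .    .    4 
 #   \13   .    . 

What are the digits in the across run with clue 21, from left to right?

4 in 2 cells must be {1,3}.
R3C3 = 13 − 4 = 9 completes the 13 down.
R3C2 = 13 − 9 = 4 completes the 13 across.
Given what's placed, R1C2 must be 3 to fit the 4 across and 15 down.
R2C2 = 15 − 7 = 8 completes the 15 down.
R1C1 = 4 − 3 = 1 completes the 4 across.
R2C1 = 21 − 12 = 9 completes the 21 across.

9, 8, 4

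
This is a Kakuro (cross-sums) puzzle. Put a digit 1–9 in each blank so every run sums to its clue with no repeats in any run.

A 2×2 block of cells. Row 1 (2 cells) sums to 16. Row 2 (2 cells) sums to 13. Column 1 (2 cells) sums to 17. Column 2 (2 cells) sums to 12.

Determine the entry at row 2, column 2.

5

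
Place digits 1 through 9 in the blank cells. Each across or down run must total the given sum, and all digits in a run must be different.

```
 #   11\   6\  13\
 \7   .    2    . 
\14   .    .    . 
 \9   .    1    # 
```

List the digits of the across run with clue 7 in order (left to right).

1, 2, 4

7 in 3 cells must be {1,2,4}; 6 in 3 cells must be {1,2,3}.
R1C3 = 4: the only remaining digit allowed by both the 7 across and the 13 down.
R2C2 = 6 − 3 = 3 completes the 6 down.
R2C3 = 13 − 4 = 9 completes the 13 down.
R3C1 = 9 − 1 = 8 completes the 9 across.
R1C1 = 7 − 6 = 1 completes the 7 across.
R2C1 = 14 − 12 = 2 completes the 14 across.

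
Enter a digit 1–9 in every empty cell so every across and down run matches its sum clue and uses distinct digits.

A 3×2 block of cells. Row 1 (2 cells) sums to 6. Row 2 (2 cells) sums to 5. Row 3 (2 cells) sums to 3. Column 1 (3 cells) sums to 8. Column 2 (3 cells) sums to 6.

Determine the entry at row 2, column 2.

3

3 in 2 cells must be {1,2}; 6 in 3 cells must be {1,2,3}.
Nothing is forced directly, so branch on (3,1), whose candidates are 1 or 2. If (3,1) = 2: that forces (2,1) = 1, after which (2,2) would have to be in {4} for the 5 across but in {1,2,3} for the 6 down — contradiction. So (3,1) = 1.
(3,2) = 3 − 1 = 2 completes the 3 across.
Given what's placed, (1,2) must be 1 to fit the 6 across and 6 down.
(2,2) = 6 − 3 = 3 completes the 6 down.
(1,1) = 6 − 1 = 5 completes the 6 across.
(2,1) = 5 − 3 = 2 completes the 5 across.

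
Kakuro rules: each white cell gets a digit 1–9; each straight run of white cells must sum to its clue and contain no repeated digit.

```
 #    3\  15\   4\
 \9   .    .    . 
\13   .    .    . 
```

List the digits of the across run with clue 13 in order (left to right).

1, 9, 3

3 in 2 cells must be {1,2}; 4 in 2 cells must be {1,3}.
The 9 across and the 15 down share only 6, so R1C2 = 6.
Given what's placed, R1C3 must be 1 to fit the 9 across and 4 down.
R2C2 = 15 − 6 = 9 completes the 15 down.
R2C3 = 4 − 1 = 3 completes the 4 down.
R1C1 = 9 − 7 = 2 completes the 9 across.
R2C1 = 13 − 12 = 1 completes the 13 across.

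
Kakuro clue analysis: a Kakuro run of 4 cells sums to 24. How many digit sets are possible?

4 distinct digits from 1–9 sum between 10 and 30.

8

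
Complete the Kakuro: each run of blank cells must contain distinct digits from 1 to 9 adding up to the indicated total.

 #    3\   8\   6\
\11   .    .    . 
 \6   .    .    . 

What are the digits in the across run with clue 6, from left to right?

1, 3, 2

6 in 3 cells must be {1,2,3}; 3 in 2 cells must be {1,2}.
Nothing is forced directly, so branch on R1C1, whose candidates are 1 or 2. If R1C1 = 1: that forces R2C1 = 2, R2C3 = 1, after which R1C3 would have to be in {2,3,4,6,7,8} for the 11 across but in {5} for the 6 down — contradiction. So R1C1 = 2.
R2C1 = 3 − 2 = 1 completes the 3 down.
Given what's placed, R2C3 must be 2 to fit the 6 across and 6 down.
R1C3 = 6 − 2 = 4 completes the 6 down.
R2C2 = 6 − 3 = 3 completes the 6 across.
R1C2 = 11 − 6 = 5 completes the 11 across.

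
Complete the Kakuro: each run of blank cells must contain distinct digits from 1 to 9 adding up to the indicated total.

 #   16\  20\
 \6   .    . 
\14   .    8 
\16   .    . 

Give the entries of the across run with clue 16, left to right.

16 in 2 cells must be {7,9}.
R1C2 = 5: the only remaining digit allowed by both the 6 across and the 20 down.
R2C1 = 14 − 8 = 6 completes the 14 across.
R3C2 = 20 − 13 = 7 completes the 20 down.
R1C1 = 6 − 5 = 1 completes the 6 across.
R3C1 = 16 − 7 = 9 completes the 16 across.

9 7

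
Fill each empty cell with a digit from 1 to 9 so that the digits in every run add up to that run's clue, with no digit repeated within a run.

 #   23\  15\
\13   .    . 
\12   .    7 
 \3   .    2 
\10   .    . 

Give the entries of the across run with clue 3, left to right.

1, 2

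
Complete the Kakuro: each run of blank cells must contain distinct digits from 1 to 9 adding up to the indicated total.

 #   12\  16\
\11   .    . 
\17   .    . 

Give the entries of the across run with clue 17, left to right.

17 in 2 cells must be {8,9}; 16 in 2 cells must be {7,9}.
The 17 across and the 16 down share only 9, so R2C2 = 9.
R1C2 = 16 − 9 = 7 completes the 16 down.
R2C1 = 17 − 9 = 8 completes the 17 across.
R1C1 = 11 − 7 = 4 completes the 11 across.

8, 9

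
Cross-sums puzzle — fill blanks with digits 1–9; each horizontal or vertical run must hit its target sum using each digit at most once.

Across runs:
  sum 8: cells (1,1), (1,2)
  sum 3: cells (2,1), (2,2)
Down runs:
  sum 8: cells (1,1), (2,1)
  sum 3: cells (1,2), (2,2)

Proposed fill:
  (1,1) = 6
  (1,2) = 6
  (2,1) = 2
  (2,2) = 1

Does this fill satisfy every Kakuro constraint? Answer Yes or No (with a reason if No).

No — the across run (1,1)–(1,2) sums to 12, not 8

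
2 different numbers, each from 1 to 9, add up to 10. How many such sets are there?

2 distinct digits from 1–9 sum between 3 and 17.
Enumerating: {1,9}, {2,8}, {3,7}, {4,6}.

4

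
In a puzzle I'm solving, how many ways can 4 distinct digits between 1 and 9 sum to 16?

8

4 distinct digits from 1–9 sum between 10 and 30.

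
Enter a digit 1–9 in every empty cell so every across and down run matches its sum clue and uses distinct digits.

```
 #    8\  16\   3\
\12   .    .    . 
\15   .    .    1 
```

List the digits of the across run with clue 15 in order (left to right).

16 in 2 cells must be {7,9}; 3 in 2 cells must be {1,2}.
R1C3 = 3 − 1 = 2 completes the 3 down.
Given what's placed, R2C2 must be 9 to fit the 15 across and 16 down.
R1C2 = 16 − 9 = 7 completes the 16 down.
R2C1 = 15 − 10 = 5 completes the 15 across.
R1C1 = 12 − 9 = 3 completes the 12 across.

5 9 1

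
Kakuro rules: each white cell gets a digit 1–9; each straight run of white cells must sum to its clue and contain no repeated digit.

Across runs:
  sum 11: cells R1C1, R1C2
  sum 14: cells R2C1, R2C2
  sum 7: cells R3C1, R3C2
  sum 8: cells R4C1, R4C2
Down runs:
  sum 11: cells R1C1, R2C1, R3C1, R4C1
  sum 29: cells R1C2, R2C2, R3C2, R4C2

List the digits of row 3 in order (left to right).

11 in 4 cells must be {1,2,3,5}; 29 in 4 cells must be {5,7,8,9}.
Only 5 fits R2C1 under both its across sum 14 and down sum 11.
R2C2 = 14 − 5 = 9 completes the 14 across.
Given what's placed, R3C2 must be 5 to fit the 7 across and 29 down.
R4C2 = 7: the only remaining digit allowed by both the 8 across and the 29 down.
R1C2 = 29 − 21 = 8 completes the 29 down.
R3C1 = 7 − 5 = 2 completes the 7 across.

2, 5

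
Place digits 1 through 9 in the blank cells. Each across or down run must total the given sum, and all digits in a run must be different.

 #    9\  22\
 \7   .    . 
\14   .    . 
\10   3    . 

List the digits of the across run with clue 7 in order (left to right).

1 6

Given what's placed, R2C1 must be 5 to fit the 14 across and 9 down.
R2C2 = 14 − 5 = 9 completes the 14 across.
R3C2 = 10 − 3 = 7 completes the 10 across.
R1C1 = 9 − 8 = 1 completes the 9 down.
R1C2 = 7 − 1 = 6 completes the 7 across.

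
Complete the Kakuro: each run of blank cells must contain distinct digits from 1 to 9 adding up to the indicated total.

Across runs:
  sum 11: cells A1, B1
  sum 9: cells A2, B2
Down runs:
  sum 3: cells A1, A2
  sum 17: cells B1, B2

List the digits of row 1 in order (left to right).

2, 9

3 in 2 cells must be {1,2}; 17 in 2 cells must be {8,9}.
The 11 across and the 3 down share only 2, so A1 = 2.
B1 = 11 − 2 = 9 completes the 11 across.
A2 = 3 − 2 = 1 completes the 3 down.
B2 = 9 − 1 = 8 completes the 9 across.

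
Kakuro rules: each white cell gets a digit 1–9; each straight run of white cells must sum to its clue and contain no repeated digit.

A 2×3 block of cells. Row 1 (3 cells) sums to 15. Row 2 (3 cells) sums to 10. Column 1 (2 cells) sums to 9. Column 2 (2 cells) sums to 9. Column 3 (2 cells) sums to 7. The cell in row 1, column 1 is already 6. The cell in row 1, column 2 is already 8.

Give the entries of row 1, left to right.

6 8 1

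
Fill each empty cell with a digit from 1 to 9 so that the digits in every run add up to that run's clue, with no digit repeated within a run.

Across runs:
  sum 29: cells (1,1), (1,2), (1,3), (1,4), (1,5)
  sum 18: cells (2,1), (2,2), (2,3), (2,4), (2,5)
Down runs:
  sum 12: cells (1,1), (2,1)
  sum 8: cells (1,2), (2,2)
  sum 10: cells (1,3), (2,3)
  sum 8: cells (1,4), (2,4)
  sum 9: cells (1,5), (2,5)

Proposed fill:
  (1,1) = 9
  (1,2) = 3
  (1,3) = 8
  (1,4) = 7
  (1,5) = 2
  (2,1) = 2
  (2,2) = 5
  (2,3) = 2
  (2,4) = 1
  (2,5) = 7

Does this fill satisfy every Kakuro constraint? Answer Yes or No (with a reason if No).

No — the across run (2,1)–(2,5) sums to 17, not 18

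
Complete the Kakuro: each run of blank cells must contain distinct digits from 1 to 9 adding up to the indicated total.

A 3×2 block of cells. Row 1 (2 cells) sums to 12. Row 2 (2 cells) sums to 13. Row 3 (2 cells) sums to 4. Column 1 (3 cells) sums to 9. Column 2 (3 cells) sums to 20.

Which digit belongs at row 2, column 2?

4 in 2 cells must be {1,3}.
The 4 across and the 20 down share only 3, so (3,2) = 3.
(3,1) = 4 − 3 = 1 completes the 4 across.
Nothing is forced directly, so branch on (1,1), whose candidates are 3 or 5. If (1,1) = 5: then (1,2) would have to be in {7} for the 12 across but in {8,9} for the 20 down — contradiction. So (1,1) = 3.
(1,2) = 12 − 3 = 9 completes the 12 across.
(2,1) = 9 − 4 = 5 completes the 9 down.
(2,2) = 13 − 5 = 8 completes the 13 across.

8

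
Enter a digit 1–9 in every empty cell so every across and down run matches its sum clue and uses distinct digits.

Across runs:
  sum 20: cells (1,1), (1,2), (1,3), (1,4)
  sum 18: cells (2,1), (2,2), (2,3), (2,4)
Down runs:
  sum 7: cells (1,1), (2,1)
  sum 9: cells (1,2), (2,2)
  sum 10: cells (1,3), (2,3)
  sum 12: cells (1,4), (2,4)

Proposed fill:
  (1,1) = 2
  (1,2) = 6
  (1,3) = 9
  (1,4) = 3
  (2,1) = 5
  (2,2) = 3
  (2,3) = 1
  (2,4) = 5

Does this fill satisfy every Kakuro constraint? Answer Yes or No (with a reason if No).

No — the across run (2,1)–(2,4) sums to 14, not 18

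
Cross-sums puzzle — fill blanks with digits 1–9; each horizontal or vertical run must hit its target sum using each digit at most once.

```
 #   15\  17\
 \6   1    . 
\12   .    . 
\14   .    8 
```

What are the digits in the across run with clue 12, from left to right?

8, 4

R1C2 = 6 − 1 = 5 completes the 6 across.
R2C2 = 17 − 13 = 4 completes the 17 down.
R3C1 = 14 − 8 = 6 completes the 14 across.
R2C1 = 12 − 4 = 8 completes the 12 across.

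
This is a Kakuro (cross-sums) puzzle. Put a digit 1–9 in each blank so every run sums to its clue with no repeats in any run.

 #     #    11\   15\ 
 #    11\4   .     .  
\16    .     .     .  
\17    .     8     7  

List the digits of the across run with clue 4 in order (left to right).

1 3

4 in 2 cells must be {1,3}.
Given what's placed, R1C2 must be 1 to fit the 4 across and 11 down.
R1C3 = 4 − 1 = 3 completes the 4 across.
R2C2 = 11 − 9 = 2 completes the 11 down.
R2C3 = 15 − 10 = 5 completes the 15 down.
R3C1 = 17 − 15 = 2 completes the 17 across.
R2C1 = 16 − 7 = 9 completes the 16 across.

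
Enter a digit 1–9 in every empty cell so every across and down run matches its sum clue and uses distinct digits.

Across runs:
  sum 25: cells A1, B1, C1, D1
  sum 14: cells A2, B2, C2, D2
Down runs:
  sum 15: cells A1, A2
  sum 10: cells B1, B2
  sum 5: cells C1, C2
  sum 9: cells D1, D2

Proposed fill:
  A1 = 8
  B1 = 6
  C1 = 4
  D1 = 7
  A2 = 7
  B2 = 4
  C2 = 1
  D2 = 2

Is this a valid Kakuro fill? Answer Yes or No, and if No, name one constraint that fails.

Across: 8+6+4+7=25; 7+4+1+2=14. Down: 8+7=15; 6+4=10; 4+1=5; 7+2=9. No digit repeats within any run.

Yes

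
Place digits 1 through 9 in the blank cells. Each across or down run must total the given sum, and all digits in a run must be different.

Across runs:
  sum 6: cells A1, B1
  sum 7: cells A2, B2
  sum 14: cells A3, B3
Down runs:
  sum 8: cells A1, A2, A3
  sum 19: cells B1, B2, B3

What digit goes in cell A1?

2

The 14 across and the 8 down share only 5, so A3 = 5.
B3 = 14 − 5 = 9 completes the 14 across.
Nothing is forced directly, so branch on A1, whose candidates are 1 or 2. If A1 = 1: then B1 would have to be in {5} for the 6 across but in {2,3,4,6,7,8} for the 19 down — contradiction. So A1 = 2.
B1 = 6 − 2 = 4 completes the 6 across.
A2 = 8 − 7 = 1 completes the 8 down.
B2 = 7 − 1 = 6 completes the 7 across.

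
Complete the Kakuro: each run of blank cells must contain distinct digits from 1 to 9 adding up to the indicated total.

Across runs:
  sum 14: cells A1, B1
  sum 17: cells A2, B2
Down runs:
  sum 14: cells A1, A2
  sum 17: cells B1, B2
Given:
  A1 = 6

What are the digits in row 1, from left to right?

6, 8

17 in 2 cells must be {8,9}.
B1 = 14 − 6 = 8 completes the 14 across.
A2 = 14 − 6 = 8 completes the 14 down.
B2 = 17 − 8 = 9 completes the 17 across.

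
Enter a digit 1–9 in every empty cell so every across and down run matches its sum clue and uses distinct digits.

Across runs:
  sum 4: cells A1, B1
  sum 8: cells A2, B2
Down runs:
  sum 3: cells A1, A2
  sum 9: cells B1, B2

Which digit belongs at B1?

3

4 in 2 cells must be {1,3}; 3 in 2 cells must be {1,2}.
The 4 across and the 3 down share only 1, so A1 = 1.
B1 = 4 − 1 = 3 completes the 4 across.
A2 = 3 − 1 = 2 completes the 3 down.
B2 = 8 − 2 = 6 completes the 8 across.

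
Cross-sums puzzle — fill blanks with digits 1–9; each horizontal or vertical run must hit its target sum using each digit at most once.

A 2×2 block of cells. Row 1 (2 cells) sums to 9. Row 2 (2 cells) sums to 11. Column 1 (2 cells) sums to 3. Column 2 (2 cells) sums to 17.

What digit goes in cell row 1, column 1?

3 in 2 cells must be {1,2}; 17 in 2 cells must be {8,9}.
The 9 across and the 17 down share only 8, so (1,2) = 8.
The 11 across and the 3 down share only 2, so (2,1) = 2.
(2,2) = 11 − 2 = 9 completes the 11 across.
(1,1) = 9 − 8 = 1 completes the 9 across.

1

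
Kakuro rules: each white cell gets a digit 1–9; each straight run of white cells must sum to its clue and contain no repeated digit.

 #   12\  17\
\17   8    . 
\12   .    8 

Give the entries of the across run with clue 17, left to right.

8 9

17 in 2 cells must be {8,9}.
R1C2 = 17 − 8 = 9 completes the 17 across.
R2C1 = 12 − 8 = 4 completes the 12 across.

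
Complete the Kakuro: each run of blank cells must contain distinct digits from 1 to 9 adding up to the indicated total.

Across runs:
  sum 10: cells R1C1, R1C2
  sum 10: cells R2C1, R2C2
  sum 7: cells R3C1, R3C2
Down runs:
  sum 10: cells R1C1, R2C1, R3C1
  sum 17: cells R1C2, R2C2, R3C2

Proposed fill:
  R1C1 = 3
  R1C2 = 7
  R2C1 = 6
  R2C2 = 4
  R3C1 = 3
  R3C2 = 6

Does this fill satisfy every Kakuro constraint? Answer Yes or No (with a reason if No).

No — the down run R1C1–R3C1 sums to 12, not 10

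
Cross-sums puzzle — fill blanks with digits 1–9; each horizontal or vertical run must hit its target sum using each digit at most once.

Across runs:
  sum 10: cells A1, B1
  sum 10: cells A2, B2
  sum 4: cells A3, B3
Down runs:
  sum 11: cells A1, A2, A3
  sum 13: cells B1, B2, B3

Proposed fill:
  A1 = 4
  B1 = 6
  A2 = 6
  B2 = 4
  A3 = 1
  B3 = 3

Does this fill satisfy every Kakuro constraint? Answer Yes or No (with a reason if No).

Yes

Across: 4+6=10; 6+4=10; 1+3=4. Down: 4+6+1=11; 6+4+3=13. No digit repeats within any run.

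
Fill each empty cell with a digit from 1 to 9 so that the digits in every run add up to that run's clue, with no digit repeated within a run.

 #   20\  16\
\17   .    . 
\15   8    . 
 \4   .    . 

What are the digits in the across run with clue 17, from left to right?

17 in 2 cells must be {8,9}; 4 in 2 cells must be {1,3}.
Given what's placed, R1C1 must be 9 to fit the 17 across and 20 down.
R1C2 = 17 − 9 = 8 completes the 17 across.
R2C2 = 15 − 8 = 7 completes the 15 across.
R3C1 = 20 − 17 = 3 completes the 20 down.
R3C2 = 4 − 3 = 1 completes the 4 across.

9 8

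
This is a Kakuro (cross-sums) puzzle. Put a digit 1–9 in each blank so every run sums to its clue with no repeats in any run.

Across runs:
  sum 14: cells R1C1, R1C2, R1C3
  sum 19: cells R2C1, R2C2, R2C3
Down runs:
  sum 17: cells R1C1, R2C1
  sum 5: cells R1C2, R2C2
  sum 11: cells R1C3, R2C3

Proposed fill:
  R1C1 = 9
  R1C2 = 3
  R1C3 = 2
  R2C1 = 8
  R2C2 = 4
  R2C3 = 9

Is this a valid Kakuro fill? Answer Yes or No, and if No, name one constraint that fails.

No — the across run R2C1–R2C3 sums to 21, not 19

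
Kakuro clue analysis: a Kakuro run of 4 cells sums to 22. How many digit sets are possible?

4 distinct digits from 1–9 sum between 10 and 30.

11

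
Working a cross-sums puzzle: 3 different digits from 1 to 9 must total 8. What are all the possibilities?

3 distinct digits from 1–9 sum between 6 and 24.

{1,2,5}; {1,3,4}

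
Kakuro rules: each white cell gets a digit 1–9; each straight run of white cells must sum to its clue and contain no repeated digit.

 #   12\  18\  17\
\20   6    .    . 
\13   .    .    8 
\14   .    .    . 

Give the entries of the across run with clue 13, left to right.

Given what's placed, R1C3 must be 5 to fit the 20 across and 17 down.
R3C3 = 17 − 13 = 4 completes the 17 down.
R1C2 = 20 − 11 = 9 completes the 20 across.
Nothing is forced directly, so branch on R3C1, whose candidates are 1 or 2. If R3C1 = 1: then R2C1 would have to be in {1,2,3,4} for the 13 across but in {5} for the 12 down — contradiction. So R3C1 = 2.
R2C1 = 12 − 8 = 4 completes the 12 down.
R2C2 = 13 − 12 = 1 completes the 13 across.
R3C2 = 14 − 6 = 8 completes the 14 across.

4, 1, 8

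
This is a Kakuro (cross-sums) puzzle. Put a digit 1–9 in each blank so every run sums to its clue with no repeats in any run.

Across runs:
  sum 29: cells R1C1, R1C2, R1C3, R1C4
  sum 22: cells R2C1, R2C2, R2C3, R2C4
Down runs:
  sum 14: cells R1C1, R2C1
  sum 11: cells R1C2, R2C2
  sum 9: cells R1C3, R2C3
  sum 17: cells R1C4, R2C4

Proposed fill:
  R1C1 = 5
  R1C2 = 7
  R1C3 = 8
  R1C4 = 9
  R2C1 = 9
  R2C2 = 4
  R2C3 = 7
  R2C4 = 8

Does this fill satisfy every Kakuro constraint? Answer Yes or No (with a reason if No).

No — the down run R1C3–R2C3 sums to 15, not 9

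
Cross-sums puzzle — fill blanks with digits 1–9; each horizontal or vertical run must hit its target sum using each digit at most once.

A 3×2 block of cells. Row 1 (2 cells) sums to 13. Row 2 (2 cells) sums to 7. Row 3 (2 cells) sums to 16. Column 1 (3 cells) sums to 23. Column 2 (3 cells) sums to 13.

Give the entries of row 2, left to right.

6 1

16 in 2 cells must be {7,9}; 23 in 3 cells must be {6,8,9}.
The 7 across and the 23 down share only 6, so (2,1) = 6.
(2,2) = 7 − 6 = 1 completes the 7 across.
Given what's placed, (3,1) must be 9 to fit the 16 across and 23 down.
(3,2) = 16 − 9 = 7 completes the 16 across.
(1,1) = 23 − 15 = 8 completes the 23 down.
(1,2) = 13 − 8 = 5 completes the 13 across.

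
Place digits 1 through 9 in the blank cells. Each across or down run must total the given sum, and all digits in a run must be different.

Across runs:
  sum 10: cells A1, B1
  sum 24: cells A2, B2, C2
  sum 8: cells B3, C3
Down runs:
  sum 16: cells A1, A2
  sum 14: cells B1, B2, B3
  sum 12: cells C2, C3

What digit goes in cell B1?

1

24 in 3 cells must be {7,8,9}; 16 in 2 cells must be {7,9}.
Nothing is forced directly, so branch on A1, whose candidates are 7 or 9. If A1 = 7: that forces B1 = 3, A2 = 9, B2 = 7, C2 = 8, after which B3 would have to be in {1,2,3,5,6,7} for the 8 across but in {4} for the 14 down — contradiction. So A1 = 9.
B1 = 10 − 9 = 1 completes the 10 across.
A2 = 16 − 9 = 7 completes the 16 down.
No cell is forced outright now. B2 can only be 8 or 9 (the digits allowed by both its 24 across and its 14 down). If B2 = 9: that forces C2 = 8, after which B3 would have to be in {1,2,3,5,6,7} for the 8 across but in {4} for the 14 down — contradiction. So B2 = 8.
C2 = 24 − 15 = 9 completes the 24 across.
B3 = 14 − 9 = 5 completes the 14 down.
C3 = 8 − 5 = 3 completes the 8 across.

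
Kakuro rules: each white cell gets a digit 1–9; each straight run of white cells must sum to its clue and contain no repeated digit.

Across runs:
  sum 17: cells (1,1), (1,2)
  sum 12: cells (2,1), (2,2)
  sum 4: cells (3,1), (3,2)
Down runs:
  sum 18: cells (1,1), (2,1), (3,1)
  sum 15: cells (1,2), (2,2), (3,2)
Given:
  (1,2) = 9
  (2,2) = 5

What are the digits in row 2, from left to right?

17 in 2 cells must be {8,9}; 4 in 2 cells must be {1,3}.
(1,1) = 17 − 9 = 8 completes the 17 across.
(2,1) = 12 − 5 = 7 completes the 12 across.
(3,1) = 18 − 15 = 3 completes the 18 down.
(3,2) = 4 − 3 = 1 completes the 4 across.

7 5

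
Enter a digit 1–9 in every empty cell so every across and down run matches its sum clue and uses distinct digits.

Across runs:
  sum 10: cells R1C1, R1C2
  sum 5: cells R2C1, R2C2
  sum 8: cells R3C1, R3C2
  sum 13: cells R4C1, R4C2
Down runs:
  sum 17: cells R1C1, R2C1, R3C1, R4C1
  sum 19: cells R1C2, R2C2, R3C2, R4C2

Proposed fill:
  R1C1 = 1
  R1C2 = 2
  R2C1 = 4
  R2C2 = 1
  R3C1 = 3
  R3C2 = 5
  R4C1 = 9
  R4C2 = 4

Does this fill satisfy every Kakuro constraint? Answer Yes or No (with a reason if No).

No — the down run R1C2–R4C2 sums to 12, not 19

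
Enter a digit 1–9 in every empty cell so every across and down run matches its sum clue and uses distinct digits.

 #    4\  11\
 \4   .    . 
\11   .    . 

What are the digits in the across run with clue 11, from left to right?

3 8

4 in 2 cells must be {1,3}.
The 4 across and the 11 down share only 3, so R1C2 = 3.
The 11 across and the 4 down share only 3, so R2C1 = 3.
R2C2 = 11 − 3 = 8 completes the 11 across.
R1C1 = 4 − 3 = 1 completes the 4 across.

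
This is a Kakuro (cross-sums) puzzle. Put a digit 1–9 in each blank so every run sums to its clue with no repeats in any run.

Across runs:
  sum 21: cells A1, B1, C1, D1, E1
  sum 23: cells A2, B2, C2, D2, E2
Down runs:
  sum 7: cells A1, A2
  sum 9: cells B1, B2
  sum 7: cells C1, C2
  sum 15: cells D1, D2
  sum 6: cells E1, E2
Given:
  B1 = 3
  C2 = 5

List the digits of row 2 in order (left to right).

C1 = 7 − 5 = 2 completes the 7 down.
B2 = 9 − 3 = 6 completes the 9 down.
Nothing is forced directly, so branch on E2, whose candidates are 1 or 2 or 4. If E2 = 2: that forces E1 = 4, A1 = 5, D1 = 7, after which A2 would have to be in {1,3,7,9} for the 23 across but in {2} for the 7 down — contradiction. If E2 = 4: then E1 would have to be in {1,4,5,6,7,8,9} for the 21 across but in {2} for the 6 down — contradiction. So E2 = 1.
E1 = 6 − 1 = 5 completes the 6 down.
A1 = 4: the only remaining digit allowed by both the 21 across and the 7 down.
D1 = 21 − 14 = 7 completes the 21 across.
A2 = 7 − 4 = 3 completes the 7 down.
D2 = 23 − 15 = 8 completes the 23 across.

3 6 5 8 1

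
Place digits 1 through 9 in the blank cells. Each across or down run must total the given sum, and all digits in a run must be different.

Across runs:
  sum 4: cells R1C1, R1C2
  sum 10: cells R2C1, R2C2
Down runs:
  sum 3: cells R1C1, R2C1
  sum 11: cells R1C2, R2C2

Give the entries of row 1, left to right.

1 3

4 in 2 cells must be {1,3}; 3 in 2 cells must be {1,2}.
The 4 across and the 3 down share only 1, so R1C1 = 1.
R1C2 = 4 − 1 = 3 completes the 4 across.
R2C1 = 3 − 1 = 2 completes the 3 down.
R2C2 = 10 − 2 = 8 completes the 10 across.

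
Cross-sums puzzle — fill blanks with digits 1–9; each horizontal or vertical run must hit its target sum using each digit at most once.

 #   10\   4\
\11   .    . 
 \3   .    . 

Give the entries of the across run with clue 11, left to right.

8 3

3 in 2 cells must be {1,2}; 4 in 2 cells must be {1,3}.
The 11 across and the 4 down share only 3, so R1C2 = 3.
R2C2 = 4 − 3 = 1 completes the 4 down.
R1C1 = 11 − 3 = 8 completes the 11 across.
R2C1 = 3 − 1 = 2 completes the 3 across.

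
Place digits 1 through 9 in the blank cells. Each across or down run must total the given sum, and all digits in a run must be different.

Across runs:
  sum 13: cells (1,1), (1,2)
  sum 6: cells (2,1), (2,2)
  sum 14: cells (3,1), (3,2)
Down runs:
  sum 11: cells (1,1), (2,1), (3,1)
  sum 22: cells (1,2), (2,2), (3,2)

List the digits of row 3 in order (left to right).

6 8

The 6 across and the 22 down share only 5, so (2,2) = 5.
(2,1) = 6 − 5 = 1 completes the 6 across.
Nothing is forced directly, so branch on (1,2), whose candidates are 8 or 9. If (1,2) = 8: then (1,1) would have to be in {5} for the 13 across but in {2,3,4,6,7,8} for the 11 down — contradiction. So (1,2) = 9.
(1,1) = 13 − 9 = 4 completes the 13 across.
(3,1) = 11 − 5 = 6 completes the 11 down.
(3,2) = 14 − 6 = 8 completes the 14 across.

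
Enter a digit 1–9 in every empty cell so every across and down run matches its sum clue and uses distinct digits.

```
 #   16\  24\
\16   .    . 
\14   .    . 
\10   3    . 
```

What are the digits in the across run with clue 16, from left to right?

16 in 2 cells must be {7,9}; 24 in 3 cells must be {7,8,9}.
R3C2 = 10 − 3 = 7 completes the 10 across.
Given what's placed, R1C2 must be 9 to fit the 16 across and 24 down.
R2C2 = 24 − 16 = 8 completes the 24 down.
R1C1 = 16 − 9 = 7 completes the 16 across.
R2C1 = 14 − 8 = 6 completes the 14 across.

7 9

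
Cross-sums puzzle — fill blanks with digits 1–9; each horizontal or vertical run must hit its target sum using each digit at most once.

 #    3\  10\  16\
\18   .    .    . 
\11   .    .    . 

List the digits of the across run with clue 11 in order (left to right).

3 in 2 cells must be {1,2}; 16 in 2 cells must be {7,9}.
The 11 across and the 16 down share only 7, so R2C3 = 7.
R1C3 = 16 − 7 = 9 completes the 16 down.
Given what's placed, R2C1 must be 1 to fit the 11 across and 3 down.
R2C2 = 11 − 8 = 3 completes the 11 across.
R1C1 = 3 − 1 = 2 completes the 3 down.
R1C2 = 18 − 11 = 7 completes the 18 across.

1 3 7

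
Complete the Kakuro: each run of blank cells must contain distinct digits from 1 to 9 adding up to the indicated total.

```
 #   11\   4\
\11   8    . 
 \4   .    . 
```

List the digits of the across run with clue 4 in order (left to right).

4 in 2 cells must be {1,3}.
R1C2 = 11 − 8 = 3 completes the 11 across.
R2C1 = 11 − 8 = 3 completes the 11 down.
R2C2 = 4 − 3 = 1 completes the 4 across.

3 1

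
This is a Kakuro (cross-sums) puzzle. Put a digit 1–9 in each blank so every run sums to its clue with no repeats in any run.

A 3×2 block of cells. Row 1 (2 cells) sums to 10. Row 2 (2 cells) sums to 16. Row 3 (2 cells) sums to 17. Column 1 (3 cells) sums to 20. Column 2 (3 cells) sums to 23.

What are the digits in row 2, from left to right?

16 in 2 cells must be {7,9}; 17 in 2 cells must be {8,9}; 23 in 3 cells must be {6,8,9}.
The 16 across and the 23 down share only 9, so (2,2) = 9.
Given what's placed, (3,2) must be 8 to fit the 17 across and 23 down.
(1,2) = 23 − 17 = 6 completes the 23 down.
(2,1) = 16 − 9 = 7 completes the 16 across.
(3,1) = 17 − 8 = 9 completes the 17 across.
(1,1) = 10 − 6 = 4 completes the 10 across.

7 9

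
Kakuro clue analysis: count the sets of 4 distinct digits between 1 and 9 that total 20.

12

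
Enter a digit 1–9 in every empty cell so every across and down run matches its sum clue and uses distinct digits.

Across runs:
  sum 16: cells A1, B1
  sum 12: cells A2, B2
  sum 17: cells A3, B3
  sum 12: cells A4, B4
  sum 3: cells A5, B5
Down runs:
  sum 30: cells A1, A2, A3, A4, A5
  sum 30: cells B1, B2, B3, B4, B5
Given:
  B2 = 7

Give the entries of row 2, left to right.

5 7

16 in 2 cells must be {7,9}; 17 in 2 cells must be {8,9}; 3 in 2 cells must be {1,2}.
Given what's placed, B1 must be 9 to fit the 16 across and 30 down.
A2 = 12 − 7 = 5 completes the 12 across.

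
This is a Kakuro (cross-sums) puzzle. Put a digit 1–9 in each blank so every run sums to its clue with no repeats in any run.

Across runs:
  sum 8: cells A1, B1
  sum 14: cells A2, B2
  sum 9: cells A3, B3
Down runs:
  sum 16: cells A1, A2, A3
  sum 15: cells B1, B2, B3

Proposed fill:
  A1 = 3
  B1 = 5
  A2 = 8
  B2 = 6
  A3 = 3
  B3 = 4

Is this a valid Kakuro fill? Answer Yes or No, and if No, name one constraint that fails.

No — the down run A1–A3 sums to 14, not 16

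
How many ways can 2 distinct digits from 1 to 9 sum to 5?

2

2 distinct digits from 1–9 sum between 3 and 17.
Enumerating: {1,4}, {2,3}.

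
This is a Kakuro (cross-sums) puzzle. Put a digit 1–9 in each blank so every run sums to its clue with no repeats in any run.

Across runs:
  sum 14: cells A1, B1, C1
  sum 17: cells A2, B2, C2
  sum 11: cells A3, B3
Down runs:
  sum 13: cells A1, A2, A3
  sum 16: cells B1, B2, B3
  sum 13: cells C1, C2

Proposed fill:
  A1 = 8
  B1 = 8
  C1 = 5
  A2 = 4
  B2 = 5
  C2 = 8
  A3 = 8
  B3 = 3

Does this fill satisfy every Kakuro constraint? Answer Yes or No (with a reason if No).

No — the across run A1–C1 sums to 21, not 14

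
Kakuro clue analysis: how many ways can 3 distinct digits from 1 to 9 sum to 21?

3 distinct digits from 1–9 sum between 6 and 24.
Enumerating: {4,8,9}, {5,7,9}, {6,7,8}.

3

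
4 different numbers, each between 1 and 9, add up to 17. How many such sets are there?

4 distinct digits from 1–9 sum between 10 and 30.

9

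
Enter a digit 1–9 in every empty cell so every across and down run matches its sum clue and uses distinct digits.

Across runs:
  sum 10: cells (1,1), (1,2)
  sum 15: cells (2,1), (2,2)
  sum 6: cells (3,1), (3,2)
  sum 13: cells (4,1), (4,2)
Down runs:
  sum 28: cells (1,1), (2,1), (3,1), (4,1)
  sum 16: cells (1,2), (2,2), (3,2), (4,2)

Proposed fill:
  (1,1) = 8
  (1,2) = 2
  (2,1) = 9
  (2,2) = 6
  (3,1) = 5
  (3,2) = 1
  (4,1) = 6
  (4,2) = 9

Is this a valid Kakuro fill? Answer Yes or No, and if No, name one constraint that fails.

No — the down run (1,2)–(4,2) sums to 18, not 16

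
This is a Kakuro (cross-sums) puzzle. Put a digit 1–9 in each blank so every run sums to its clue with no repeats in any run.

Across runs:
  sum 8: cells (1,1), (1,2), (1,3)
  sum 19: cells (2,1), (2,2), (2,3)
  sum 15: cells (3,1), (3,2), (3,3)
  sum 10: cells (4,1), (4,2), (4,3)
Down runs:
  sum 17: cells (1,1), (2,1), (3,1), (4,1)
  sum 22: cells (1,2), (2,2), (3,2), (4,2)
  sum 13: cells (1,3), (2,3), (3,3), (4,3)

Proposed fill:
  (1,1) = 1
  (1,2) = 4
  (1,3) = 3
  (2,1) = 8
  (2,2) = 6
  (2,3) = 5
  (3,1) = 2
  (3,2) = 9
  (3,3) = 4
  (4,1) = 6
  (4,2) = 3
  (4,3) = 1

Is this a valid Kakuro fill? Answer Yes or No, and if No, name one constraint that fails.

Yes

Across: 1+4+3=8; 8+6+5=19; 2+9+4=15; 6+3+1=10. Down: 1+8+2+6=17; 4+6+9+3=22; 3+5+4+1=13. No digit repeats within any run.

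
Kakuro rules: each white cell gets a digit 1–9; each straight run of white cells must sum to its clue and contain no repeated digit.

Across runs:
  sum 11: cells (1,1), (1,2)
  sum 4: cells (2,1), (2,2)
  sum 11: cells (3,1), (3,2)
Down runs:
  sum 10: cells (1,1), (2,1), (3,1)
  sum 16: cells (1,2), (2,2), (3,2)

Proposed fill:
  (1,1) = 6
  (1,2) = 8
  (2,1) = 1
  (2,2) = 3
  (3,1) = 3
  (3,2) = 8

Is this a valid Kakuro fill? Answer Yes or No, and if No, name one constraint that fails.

No — the down run (1,2)–(3,2) sums to 19, not 16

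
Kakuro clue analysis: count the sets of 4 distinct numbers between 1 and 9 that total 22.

4 distinct digits from 1–9 sum between 10 and 30.

11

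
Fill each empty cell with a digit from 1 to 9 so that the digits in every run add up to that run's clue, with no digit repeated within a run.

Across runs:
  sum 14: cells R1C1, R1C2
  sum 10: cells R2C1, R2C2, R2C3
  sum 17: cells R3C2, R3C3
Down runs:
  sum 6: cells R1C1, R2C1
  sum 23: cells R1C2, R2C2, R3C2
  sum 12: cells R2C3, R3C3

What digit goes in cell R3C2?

17 in 2 cells must be {8,9}; 23 in 3 cells must be {6,8,9}.
The 14 across and the 6 down share only 5, so R1C1 = 5.
R1C2 = 14 − 5 = 9 completes the 14 across.
R2C1 = 6 − 5 = 1 completes the 6 down.
R2C2 = 6: the only remaining digit allowed by both the 10 across and the 23 down.
R2C3 = 10 − 7 = 3 completes the 10 across.
R3C2 = 23 − 15 = 8 completes the 23 down.
R3C3 = 17 − 8 = 9 completes the 17 across.

8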